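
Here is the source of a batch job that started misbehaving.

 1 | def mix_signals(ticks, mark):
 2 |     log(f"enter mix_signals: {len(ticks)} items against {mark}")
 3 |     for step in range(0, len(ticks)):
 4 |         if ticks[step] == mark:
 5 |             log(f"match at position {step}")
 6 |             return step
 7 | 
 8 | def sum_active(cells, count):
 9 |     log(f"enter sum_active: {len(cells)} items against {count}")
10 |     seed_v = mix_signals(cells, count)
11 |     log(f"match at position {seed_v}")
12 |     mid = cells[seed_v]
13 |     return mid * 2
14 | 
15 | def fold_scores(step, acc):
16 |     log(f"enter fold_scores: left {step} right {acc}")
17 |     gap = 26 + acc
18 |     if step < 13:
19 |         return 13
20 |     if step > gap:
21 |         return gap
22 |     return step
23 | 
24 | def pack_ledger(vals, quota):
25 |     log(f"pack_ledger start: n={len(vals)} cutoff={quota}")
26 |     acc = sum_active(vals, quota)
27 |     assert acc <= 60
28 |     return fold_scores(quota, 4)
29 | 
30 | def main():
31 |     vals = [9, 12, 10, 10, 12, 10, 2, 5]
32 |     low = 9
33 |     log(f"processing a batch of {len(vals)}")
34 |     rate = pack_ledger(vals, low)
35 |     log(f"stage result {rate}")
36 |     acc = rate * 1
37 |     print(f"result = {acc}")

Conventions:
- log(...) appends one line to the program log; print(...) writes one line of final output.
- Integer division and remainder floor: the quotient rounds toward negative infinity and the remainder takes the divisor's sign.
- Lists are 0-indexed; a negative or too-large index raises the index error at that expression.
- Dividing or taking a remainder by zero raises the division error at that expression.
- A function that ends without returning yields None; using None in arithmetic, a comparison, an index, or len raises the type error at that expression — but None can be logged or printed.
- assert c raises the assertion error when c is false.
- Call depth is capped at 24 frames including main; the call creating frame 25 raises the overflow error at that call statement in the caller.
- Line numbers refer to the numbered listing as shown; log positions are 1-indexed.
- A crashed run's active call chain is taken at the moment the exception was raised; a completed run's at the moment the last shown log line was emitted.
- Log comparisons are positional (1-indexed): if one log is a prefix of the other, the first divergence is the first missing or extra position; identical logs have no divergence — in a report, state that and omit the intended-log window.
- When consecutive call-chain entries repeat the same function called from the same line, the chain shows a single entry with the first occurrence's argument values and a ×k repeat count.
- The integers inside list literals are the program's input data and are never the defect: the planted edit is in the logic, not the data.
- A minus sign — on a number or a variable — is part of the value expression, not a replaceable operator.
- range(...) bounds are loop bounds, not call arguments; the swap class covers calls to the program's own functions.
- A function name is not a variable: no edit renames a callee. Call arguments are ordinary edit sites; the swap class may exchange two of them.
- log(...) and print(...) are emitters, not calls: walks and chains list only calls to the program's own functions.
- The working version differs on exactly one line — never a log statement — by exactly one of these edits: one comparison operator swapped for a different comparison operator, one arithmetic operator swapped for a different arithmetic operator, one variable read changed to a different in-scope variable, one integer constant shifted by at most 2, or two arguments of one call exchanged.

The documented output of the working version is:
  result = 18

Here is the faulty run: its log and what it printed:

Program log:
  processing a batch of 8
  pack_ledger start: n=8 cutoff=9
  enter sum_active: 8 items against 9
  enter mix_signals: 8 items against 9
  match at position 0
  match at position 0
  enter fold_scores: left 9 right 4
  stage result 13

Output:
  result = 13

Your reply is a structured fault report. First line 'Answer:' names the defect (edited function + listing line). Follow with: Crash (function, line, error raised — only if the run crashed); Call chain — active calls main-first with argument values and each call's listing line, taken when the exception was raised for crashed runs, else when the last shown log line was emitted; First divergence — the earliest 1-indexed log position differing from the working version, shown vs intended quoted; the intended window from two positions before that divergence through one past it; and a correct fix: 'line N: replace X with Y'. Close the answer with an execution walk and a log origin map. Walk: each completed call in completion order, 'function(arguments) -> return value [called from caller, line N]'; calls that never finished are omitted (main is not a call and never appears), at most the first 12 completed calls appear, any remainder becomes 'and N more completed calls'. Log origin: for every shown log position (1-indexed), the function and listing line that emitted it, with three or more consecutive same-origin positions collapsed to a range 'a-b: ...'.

Answer: the defect is in pack_ledger at line 28.
Key observation: Everything matches until log position 7, which reads 'enter fold_scores: left 9 right 4' in place of 'enter fold_scores: left 18 right 4'.
Call chain: main.
First divergence: at position 7 the run shows 'enter fold_scores: left 9 right 4' where the working version logs 'enter fold_scores: left 18 right 4'.
Intended log window:
  5: match at position 0
  6: match at position 0
  7: enter fold_scores: left 18 right 4
  8: stage result 18
Execution walk:
  mix_signals([9, 12, 10, 10, 12, 10, 2, 5], 9) -> 0  [called from sum_active, line 10]
  sum_active([9, 12, 10, 10, 12, 10, 2, 5], 9) -> 18  [called from pack_ledger, line 26]
  fold_scores(9, 4) -> 13  [called from pack_ledger, line 28]
  pack_ledger([9, 12, 10, 10, 12, 10, 2, 5], 9) -> 13  [called from main, line 34]
Log origins:
  1 — main, line 33
  2 — pack_ledger, line 25
  3 — sum_active, line 9
  4 — mix_signals, line 2
  5 — mix_signals, line 5
  6 — sum_active, line 11
  7 — fold_scores, line 16
  8 — main, line 35
A correct fix: line 28: replace `quota` with `acc`.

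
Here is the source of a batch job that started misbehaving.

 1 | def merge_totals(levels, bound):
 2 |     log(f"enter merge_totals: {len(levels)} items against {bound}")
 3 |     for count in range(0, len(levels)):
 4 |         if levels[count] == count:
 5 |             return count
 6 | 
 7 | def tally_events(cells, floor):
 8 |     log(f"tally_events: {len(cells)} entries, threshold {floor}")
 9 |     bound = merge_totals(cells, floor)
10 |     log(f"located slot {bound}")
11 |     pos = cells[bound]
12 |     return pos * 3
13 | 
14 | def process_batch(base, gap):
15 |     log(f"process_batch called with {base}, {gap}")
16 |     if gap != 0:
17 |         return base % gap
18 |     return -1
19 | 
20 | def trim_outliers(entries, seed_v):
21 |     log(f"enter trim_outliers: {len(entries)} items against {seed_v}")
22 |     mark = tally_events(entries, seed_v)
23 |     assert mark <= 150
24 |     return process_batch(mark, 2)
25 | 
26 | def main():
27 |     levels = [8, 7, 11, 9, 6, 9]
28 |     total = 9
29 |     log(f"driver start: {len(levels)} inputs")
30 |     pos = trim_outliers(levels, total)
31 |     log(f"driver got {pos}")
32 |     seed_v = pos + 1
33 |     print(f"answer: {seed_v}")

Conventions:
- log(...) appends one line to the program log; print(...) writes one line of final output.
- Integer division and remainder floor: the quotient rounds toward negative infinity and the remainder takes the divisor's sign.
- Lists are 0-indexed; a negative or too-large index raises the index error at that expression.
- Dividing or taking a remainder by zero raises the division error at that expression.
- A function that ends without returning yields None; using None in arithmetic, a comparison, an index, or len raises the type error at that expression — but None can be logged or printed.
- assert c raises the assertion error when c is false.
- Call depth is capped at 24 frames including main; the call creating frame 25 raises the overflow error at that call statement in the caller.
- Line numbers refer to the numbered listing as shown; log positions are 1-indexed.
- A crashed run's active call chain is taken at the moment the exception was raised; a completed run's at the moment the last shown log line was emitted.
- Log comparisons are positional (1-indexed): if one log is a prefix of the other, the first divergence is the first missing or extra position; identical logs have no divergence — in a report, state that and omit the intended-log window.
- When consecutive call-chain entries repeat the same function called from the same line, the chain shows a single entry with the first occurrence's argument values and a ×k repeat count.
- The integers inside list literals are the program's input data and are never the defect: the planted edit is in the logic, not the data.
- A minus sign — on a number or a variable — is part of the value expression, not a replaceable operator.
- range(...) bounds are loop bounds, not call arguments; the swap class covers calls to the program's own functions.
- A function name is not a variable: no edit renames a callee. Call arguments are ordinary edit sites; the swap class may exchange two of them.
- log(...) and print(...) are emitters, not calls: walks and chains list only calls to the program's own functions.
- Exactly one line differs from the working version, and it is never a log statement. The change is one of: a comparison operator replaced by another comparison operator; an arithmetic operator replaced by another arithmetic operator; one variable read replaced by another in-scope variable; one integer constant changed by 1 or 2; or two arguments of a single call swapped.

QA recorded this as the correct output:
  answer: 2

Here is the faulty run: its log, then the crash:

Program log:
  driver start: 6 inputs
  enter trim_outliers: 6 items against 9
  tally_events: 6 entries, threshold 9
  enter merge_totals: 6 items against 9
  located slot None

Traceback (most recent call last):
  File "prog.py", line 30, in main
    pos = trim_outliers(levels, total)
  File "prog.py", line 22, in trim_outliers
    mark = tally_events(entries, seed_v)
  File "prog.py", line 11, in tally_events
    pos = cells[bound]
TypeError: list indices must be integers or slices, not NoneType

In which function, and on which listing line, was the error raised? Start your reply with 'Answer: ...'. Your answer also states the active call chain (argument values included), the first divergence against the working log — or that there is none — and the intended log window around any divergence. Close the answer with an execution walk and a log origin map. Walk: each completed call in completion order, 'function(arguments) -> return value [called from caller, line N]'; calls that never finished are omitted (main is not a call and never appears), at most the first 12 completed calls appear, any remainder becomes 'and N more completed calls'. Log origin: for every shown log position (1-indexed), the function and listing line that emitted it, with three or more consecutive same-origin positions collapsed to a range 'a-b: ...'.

Answer: the error was raised in tally_events, line 11.
Core observation: The earliest visible damage is log position 5 — 'located slot None' rather than the intended 'located slot 3'.
Call chain: main -> trim_outliers([8, 7, 11, 9, 6, 9], 9) (called at line 30) -> tally_events([8, 7, 11, 9, 6, 9], 9) (called at line 22).
First divergence: position 5 — the shown line 'located slot None' should read 'located slot 3'.
Intended log window:
  3: tally_events: 6 entries, threshold 9
  4: enter merge_totals: 6 items against 9
  5: located slot 3
  6: process_batch called with 27, 2
Execution walk:
  merge_totals([8, 7, 11, 9, 6, 9], 9) -> None  [called from tally_events, line 9]
Log origins:
  1: from main, line 29
  2: from trim_outliers, line 21
  3: from tally_events, line 8
  4: from merge_totals, line 2
  5: from tally_events, line 10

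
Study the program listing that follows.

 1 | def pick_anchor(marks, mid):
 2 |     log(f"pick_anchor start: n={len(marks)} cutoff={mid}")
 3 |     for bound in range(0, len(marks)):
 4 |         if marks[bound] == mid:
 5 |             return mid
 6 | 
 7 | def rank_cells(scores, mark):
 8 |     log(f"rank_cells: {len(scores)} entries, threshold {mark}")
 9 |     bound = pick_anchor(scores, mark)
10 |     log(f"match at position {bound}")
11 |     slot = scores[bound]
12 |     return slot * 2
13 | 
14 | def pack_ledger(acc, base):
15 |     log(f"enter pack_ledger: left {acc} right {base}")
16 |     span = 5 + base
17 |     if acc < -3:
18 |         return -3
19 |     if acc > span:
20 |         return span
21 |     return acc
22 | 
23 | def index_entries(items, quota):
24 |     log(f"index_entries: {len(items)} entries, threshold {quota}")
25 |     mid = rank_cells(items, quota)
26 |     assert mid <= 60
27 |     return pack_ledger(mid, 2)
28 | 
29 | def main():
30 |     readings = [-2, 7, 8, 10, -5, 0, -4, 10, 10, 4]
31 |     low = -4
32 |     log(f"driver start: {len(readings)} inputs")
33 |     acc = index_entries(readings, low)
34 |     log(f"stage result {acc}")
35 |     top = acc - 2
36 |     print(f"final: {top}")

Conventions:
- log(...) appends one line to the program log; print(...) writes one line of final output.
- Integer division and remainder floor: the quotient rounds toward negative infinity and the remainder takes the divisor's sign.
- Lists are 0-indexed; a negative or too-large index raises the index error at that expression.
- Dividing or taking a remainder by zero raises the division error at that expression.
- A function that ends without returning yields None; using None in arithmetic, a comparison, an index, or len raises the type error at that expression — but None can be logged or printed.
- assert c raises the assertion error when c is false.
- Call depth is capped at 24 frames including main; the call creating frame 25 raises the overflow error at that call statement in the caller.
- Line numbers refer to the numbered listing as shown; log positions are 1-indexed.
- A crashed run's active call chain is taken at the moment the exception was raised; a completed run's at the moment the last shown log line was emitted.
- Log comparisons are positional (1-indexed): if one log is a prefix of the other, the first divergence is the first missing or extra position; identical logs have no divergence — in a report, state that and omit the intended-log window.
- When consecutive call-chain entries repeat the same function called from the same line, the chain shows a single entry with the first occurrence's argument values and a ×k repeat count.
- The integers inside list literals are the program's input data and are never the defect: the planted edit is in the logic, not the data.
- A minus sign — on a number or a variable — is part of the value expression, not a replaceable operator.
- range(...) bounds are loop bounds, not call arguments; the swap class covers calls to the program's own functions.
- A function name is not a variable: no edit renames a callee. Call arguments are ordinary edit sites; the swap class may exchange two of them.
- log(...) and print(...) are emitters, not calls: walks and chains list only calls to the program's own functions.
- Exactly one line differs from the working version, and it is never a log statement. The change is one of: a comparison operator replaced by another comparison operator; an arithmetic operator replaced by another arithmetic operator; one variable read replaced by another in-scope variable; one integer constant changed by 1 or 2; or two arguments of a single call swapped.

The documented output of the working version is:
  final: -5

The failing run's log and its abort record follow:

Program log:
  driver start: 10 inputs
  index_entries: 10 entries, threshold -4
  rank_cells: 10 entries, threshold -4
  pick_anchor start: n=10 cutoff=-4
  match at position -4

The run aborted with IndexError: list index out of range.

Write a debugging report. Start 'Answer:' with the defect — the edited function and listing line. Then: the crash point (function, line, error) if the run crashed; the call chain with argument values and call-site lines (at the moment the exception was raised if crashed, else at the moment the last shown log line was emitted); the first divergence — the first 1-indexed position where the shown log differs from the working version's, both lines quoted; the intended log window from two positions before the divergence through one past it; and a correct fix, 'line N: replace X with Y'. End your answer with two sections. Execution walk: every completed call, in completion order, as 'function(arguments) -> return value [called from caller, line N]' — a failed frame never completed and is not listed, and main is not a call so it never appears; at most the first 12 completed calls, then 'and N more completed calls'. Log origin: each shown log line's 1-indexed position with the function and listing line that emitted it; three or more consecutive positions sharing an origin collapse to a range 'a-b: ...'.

Answer: the defect is in pick_anchor at line 5.
Key observation: Position 5 is the first bad log line: 'match at position -4' should read 'match at position 6'.
Crash: rank_cells, line 11, IndexError.
Call chain: main -> index_entries([-2, 7, 8, 10, -5, 0, -4, 10, 10, 4], -4) (called at line 33) -> rank_cells([-2, 7, 8, 10, -5, 0, -4, 10, 10, 4], -4) (called at line 25).
First divergence: at position 5 the run shows 'match at position -4' where the working version logs 'match at position 6'.
Intended log window:
  3: rank_cells: 10 entries, threshold -4
  4: pick_anchor start: n=10 cutoff=-4
  5: match at position 6
  6: enter pack_ledger: left -8 right 2
Execution walk:
  pick_anchor([-2, 7, 8, 10, -5, 0, -4, 10, 10, 4], -4) -> -4  [called from rank_cells, line 9]
Log origin:
  1 — main, line 32
  2 — index_entries, line 24
  3 — rank_cells, line 8
  4 — pick_anchor, line 2
  5 — rank_cells, line 10
A correct fix: line 5: replace `mid` with `bound`.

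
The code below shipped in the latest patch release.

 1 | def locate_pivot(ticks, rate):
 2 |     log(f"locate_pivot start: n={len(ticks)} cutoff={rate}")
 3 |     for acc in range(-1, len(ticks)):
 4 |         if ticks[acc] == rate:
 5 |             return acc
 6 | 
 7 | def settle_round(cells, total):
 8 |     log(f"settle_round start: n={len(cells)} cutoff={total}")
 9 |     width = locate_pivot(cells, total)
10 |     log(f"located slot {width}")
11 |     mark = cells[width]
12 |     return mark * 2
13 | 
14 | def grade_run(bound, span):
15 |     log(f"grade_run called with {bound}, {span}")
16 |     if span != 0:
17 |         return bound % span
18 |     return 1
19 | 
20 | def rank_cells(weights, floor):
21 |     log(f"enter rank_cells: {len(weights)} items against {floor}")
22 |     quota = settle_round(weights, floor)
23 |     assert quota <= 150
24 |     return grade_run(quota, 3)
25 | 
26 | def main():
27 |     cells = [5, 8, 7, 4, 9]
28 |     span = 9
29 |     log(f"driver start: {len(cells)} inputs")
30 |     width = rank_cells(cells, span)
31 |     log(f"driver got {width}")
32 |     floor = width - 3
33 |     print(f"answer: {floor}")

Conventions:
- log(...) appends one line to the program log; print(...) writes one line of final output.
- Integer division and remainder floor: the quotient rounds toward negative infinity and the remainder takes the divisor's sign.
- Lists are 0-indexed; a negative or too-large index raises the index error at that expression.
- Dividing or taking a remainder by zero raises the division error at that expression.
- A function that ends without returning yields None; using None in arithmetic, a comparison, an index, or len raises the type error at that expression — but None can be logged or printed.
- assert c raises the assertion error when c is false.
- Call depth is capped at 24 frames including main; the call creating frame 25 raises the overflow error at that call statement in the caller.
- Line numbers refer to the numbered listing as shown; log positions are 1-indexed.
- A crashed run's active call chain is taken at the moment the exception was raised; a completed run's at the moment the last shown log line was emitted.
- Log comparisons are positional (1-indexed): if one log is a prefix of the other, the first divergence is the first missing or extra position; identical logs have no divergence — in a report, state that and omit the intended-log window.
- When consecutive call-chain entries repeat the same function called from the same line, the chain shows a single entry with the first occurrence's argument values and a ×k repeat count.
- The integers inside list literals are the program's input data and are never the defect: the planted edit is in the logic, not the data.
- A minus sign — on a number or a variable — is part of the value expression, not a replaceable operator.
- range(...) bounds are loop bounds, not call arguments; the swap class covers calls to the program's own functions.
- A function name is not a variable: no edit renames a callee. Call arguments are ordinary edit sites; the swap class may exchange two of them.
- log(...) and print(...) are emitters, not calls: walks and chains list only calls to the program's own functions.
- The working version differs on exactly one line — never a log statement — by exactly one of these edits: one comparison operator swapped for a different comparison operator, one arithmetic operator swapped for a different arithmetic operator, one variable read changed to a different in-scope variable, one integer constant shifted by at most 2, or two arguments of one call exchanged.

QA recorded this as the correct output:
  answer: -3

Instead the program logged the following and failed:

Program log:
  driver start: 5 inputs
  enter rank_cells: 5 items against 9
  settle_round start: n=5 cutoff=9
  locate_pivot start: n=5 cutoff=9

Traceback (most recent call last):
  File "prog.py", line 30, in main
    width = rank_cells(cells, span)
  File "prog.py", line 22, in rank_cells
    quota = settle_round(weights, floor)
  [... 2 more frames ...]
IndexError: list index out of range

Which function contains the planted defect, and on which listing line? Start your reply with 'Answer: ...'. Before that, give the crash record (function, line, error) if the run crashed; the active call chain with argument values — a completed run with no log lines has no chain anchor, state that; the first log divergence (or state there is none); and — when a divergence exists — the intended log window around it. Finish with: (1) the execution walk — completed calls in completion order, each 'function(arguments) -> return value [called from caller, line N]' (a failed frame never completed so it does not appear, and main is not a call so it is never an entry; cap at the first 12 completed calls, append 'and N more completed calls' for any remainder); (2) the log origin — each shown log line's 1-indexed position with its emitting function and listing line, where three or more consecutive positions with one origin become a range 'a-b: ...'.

Answer: the defect is in locate_pivot at line 3.
Key fact: After 4 matching log lines the faulty run goes silent, while the working version continues with 'located slot 4'.
Crash: locate_pivot, line 4, IndexError.
Call chain: main -> rank_cells([5, 8, 7, 4, 9], 9) (called at line 30) -> settle_round([5, 8, 7, 4, 9], 9) (called at line 22) -> locate_pivot([5, 8, 7, 4, 9], 9) (called at line 9).
First divergence: position 5 — the faulty run's log ends after 4 lines; the working version continues with 'located slot 4'.
Intended log window:
  3: settle_round start: n=5 cutoff=9
  4: locate_pivot start: n=5 cutoff=9
  5: located slot 4
  6: grade_run called with 18, 3
Execution walk:
  (no call completed)
Log line origins:
  1 — main, line 29
  2 — rank_cells, line 21
  3 — settle_round, line 8
  4 — locate_pivot, line 2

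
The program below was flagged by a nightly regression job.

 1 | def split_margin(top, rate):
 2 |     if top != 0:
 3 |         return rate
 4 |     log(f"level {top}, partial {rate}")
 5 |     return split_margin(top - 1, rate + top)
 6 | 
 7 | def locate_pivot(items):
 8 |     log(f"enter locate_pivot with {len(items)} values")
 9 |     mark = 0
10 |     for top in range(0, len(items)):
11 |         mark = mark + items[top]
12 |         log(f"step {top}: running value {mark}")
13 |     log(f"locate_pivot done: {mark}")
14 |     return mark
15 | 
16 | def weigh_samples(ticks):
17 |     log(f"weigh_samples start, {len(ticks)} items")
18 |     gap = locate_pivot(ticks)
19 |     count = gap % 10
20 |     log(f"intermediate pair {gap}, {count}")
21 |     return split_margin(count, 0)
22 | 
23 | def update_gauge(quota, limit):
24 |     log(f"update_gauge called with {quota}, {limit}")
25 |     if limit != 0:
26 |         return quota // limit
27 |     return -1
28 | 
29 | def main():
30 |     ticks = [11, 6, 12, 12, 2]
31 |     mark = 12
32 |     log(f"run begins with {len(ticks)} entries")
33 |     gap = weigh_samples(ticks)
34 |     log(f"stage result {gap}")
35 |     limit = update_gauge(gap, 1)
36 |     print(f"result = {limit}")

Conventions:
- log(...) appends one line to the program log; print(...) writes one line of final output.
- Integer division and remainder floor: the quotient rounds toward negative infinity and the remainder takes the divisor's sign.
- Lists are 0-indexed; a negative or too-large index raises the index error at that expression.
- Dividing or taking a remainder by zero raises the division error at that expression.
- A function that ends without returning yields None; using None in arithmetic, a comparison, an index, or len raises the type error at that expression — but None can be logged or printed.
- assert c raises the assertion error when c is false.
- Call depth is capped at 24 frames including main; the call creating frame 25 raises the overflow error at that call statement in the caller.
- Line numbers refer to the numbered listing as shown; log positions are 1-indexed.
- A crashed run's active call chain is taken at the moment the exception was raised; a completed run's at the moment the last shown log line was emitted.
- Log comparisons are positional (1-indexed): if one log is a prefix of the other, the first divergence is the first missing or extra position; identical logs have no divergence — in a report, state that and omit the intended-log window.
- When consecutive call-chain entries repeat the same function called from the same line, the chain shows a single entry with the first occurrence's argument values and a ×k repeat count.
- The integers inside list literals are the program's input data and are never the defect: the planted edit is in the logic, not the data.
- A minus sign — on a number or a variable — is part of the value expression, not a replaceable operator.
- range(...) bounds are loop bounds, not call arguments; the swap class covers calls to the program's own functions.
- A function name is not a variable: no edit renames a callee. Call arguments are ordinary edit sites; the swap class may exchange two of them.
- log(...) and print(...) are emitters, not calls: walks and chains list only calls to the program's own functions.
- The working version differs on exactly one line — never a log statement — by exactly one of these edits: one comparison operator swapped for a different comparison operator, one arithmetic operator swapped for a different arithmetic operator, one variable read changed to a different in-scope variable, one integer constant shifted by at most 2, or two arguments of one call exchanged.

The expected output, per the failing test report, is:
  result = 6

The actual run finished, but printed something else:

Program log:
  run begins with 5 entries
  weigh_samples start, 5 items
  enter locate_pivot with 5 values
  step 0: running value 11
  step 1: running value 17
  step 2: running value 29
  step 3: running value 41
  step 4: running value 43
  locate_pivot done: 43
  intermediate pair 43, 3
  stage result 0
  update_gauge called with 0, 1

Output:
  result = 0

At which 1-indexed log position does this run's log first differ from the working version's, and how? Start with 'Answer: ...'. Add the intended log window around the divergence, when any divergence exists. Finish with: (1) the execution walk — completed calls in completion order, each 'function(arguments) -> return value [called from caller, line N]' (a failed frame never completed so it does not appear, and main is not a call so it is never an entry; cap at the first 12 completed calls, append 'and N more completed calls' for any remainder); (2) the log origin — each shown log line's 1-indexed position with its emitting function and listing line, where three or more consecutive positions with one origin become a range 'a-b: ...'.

Answer: at position 11 the run shows 'stage result 0' where the working version logs 'level 3, partial 0'.
Intended log window:
  9: locate_pivot done: 43
  10: intermediate pair 43, 3
  11: level 3, partial 0
  12: level 2, partial 3
Execution walk:
  locate_pivot([11, 6, 12, 12, 2]) -> 43  [called from weigh_samples, line 18]
  split_margin(3, 0) -> 0  [called from weigh_samples, line 21]
  weigh_samples([11, 6, 12, 12, 2]) -> 0  [called from main, line 33]
  update_gauge(0, 1) -> 0  [called from main, line 35]
Origin of each log line:
  1: emitted by main (line 32)
  2: emitted by weigh_samples (line 17)
  3: emitted by locate_pivot (line 8)
  4-8: emitted by locate_pivot (line 12)
  9: emitted by locate_pivot (line 13)
  10: emitted by weigh_samples (line 20)
  11: emitted by main (line 34)
  12: emitted by update_gauge (line 24)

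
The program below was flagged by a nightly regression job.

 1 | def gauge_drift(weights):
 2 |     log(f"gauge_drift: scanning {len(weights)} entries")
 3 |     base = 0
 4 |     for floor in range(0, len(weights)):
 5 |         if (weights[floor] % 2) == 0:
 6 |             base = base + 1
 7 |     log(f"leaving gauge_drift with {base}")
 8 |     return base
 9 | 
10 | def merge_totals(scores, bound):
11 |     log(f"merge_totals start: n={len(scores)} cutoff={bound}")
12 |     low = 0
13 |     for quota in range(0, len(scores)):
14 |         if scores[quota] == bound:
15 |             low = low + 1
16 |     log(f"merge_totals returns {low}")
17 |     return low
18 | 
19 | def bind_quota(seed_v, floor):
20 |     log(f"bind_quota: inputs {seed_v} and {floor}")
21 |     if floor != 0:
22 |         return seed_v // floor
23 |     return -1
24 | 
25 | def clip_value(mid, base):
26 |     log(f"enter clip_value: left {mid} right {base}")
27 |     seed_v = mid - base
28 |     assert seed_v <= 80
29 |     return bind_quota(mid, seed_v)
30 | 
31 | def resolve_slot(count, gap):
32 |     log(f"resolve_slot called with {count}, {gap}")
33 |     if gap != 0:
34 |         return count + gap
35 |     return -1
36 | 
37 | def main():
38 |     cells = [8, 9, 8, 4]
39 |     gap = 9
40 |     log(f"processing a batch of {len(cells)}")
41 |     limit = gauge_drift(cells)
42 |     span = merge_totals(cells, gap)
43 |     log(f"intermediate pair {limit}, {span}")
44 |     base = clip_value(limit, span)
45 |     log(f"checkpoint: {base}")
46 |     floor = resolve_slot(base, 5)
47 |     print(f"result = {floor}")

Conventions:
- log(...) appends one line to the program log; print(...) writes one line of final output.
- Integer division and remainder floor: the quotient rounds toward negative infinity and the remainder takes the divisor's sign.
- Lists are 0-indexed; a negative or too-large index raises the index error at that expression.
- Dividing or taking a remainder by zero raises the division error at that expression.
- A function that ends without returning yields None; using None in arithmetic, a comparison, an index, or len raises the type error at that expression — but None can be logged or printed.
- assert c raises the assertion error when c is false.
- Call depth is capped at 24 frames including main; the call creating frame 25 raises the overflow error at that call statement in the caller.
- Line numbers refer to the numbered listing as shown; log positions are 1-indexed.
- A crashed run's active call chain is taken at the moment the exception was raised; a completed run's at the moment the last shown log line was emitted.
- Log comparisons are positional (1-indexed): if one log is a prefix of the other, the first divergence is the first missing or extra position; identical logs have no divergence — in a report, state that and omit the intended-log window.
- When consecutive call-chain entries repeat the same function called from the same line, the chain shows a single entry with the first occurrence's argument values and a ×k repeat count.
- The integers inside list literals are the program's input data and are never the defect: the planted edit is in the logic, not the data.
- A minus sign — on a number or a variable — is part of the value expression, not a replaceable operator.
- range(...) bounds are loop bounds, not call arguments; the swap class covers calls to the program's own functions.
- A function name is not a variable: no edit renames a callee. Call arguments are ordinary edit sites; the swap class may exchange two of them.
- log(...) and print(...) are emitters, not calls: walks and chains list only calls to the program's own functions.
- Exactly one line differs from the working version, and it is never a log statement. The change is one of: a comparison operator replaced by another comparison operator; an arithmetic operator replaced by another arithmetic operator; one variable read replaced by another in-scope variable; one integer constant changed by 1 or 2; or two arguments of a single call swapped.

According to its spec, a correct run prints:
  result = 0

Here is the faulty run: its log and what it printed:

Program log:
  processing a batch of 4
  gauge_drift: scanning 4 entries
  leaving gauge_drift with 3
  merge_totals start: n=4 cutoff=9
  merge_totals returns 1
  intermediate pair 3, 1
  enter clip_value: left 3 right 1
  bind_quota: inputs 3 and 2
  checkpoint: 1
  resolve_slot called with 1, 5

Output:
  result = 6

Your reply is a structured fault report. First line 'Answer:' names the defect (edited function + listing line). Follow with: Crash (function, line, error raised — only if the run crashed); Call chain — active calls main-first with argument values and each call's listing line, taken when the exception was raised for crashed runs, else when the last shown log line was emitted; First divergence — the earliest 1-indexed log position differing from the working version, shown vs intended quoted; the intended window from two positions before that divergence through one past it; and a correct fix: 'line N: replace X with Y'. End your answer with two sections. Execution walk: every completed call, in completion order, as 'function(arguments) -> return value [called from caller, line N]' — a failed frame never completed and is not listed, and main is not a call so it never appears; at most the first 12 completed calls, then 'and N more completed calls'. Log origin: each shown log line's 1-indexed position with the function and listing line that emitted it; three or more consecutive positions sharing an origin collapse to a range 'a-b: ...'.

Answer: the defect is in resolve_slot at line 34.
Key fact: No log line changed; the fault shows up purely in the output.
Call chain: main -> resolve_slot(1, 5) (called at line 46).
First divergence: none; the two logs match at every position.
Execution walk:
  gauge_drift([8, 9, 8, 4]) -> 3  [called from main, line 41]
  merge_totals([8, 9, 8, 4], 9) -> 1  [called from main, line 42]
  bind_quota(3, 2) -> 1  [called from clip_value, line 29]
  clip_value(3, 1) -> 1  [called from main, line 44]
  resolve_slot(1, 5) -> 6  [called from main, line 46]
Origin of each log line:
  1: emitted by main (line 40)
  2: emitted by gauge_drift (line 2)
  3: emitted by gauge_drift (line 7)
  4: emitted by merge_totals (line 11)
  5: emitted by merge_totals (line 16)
  6: emitted by main (line 43)
  7: emitted by clip_value (line 26)
  8: emitted by bind_quota (line 20)
  9: emitted by main (line 45)
  10: emitted by resolve_slot (line 32)
A correct fix: line 34: replace `+` with `//`.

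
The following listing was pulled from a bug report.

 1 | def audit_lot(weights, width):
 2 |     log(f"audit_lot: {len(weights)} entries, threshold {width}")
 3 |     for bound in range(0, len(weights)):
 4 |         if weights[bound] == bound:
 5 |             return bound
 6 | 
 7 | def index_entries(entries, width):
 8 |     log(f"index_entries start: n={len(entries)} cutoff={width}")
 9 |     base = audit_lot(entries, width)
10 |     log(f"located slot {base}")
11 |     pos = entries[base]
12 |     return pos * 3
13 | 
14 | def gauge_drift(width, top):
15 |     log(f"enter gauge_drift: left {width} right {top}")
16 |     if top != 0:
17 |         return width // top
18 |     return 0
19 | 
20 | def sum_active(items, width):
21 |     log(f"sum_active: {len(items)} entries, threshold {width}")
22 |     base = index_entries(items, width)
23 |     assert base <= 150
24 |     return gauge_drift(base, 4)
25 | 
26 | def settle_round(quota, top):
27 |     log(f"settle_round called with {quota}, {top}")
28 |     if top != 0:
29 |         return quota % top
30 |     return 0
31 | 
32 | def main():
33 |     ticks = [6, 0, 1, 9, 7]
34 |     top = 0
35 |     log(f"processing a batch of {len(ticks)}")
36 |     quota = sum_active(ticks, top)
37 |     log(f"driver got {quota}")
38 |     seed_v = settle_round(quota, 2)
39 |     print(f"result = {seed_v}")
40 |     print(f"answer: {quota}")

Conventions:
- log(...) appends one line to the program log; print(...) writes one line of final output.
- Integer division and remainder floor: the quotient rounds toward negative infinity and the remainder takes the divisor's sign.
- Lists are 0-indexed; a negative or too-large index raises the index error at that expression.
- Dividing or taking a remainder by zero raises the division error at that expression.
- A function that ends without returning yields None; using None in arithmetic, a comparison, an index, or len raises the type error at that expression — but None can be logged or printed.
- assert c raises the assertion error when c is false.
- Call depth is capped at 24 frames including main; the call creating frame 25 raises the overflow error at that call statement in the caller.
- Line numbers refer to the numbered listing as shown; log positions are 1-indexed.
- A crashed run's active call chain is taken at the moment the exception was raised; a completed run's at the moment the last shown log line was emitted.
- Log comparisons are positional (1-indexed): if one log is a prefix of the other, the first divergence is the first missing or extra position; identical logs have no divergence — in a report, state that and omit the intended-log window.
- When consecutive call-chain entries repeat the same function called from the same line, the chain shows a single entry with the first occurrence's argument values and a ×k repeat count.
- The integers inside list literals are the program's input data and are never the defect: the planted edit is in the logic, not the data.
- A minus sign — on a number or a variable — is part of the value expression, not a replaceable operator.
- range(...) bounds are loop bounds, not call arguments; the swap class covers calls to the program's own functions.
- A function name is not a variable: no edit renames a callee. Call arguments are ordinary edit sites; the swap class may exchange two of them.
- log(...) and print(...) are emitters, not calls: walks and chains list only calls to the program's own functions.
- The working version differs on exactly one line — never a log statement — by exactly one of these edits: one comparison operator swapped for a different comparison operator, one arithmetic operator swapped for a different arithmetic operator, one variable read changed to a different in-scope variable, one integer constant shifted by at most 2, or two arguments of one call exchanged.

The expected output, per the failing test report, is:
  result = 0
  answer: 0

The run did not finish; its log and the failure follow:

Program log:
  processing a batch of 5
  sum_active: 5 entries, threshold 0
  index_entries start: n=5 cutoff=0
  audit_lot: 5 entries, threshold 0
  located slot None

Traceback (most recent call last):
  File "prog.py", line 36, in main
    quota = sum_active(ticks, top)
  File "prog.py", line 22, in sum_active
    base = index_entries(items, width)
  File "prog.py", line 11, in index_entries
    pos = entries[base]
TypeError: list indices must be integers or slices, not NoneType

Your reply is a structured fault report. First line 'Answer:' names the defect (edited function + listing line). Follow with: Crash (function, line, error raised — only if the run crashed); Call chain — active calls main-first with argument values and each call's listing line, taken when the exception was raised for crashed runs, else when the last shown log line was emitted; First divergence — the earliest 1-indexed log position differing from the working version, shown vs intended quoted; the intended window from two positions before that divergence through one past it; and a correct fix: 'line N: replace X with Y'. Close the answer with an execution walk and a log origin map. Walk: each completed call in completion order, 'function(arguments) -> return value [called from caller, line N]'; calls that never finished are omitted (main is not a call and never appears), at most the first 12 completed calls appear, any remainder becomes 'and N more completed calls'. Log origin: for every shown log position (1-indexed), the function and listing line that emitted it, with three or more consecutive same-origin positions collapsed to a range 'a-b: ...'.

Answer: the defect is in audit_lot at line 4.
The tell: Everything matches until log position 5, which reads 'located slot None' in place of 'located slot 1'.
Crash: index_entries, line 11, TypeError.
Call chain: main -> sum_active([6, 0, 1, 9, 7], 0) (called at line 36) -> index_entries([6, 0, 1, 9, 7], 0) (called at line 22).
First divergence: position 5; shown 'located slot None' vs intended 'located slot 1'.
Intended log window:
  3: index_entries start: n=5 cutoff=0
  4: audit_lot: 5 entries, threshold 0
  5: located slot 1
  6: enter gauge_drift: left 0 right 4
Execution walk:
  audit_lot([6, 0, 1, 9, 7], 0) -> None  [called from index_entries, line 9]
Origin of each log line:
  1: logged in main at line 35
  2: logged in sum_active at line 21
  3: logged in index_entries at line 8
  4: logged in audit_lot at line 2
  5: logged in index_entries at line 10
A correct fix: line 4: replace `weights[bound] == bound` with `weights[bound] == width`.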